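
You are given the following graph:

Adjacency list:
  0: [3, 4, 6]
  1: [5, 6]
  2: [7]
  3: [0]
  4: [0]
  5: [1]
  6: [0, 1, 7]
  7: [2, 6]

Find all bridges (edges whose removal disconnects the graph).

A bridge is an edge whose removal increases the number of connected components.
Bridges found: (0,3), (0,4), (0,6), (1,5), (1,6), (2,7), (6,7)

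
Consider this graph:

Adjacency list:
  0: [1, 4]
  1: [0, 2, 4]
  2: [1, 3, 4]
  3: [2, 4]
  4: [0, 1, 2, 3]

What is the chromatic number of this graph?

The graph has a maximum clique of size 3 (lower bound on chromatic number).
A valid 3-coloring: {0: 2, 1: 1, 2: 2, 3: 1, 4: 0}.
Chromatic number = 3.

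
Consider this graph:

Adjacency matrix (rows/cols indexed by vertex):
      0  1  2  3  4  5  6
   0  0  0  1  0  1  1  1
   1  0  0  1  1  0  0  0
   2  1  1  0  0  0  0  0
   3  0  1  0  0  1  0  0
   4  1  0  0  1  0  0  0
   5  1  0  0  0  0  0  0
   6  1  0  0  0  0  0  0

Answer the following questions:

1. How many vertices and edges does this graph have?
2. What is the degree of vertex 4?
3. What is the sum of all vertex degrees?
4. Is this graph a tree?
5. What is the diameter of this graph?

Count: 7 vertices, 7 edges.
Vertex 4 has neighbors [0, 3], degree = 2.
Handshaking lemma: 2 * 7 = 14.
A tree on 7 vertices has 6 edges. This graph has 7 edges (1 extra). Not a tree.
Diameter (longest shortest path) = 3.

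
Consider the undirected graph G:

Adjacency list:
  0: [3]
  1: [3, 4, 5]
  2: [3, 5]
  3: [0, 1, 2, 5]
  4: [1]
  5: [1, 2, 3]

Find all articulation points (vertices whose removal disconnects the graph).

An articulation point is a vertex whose removal disconnects the graph.
Articulation points: [1, 3]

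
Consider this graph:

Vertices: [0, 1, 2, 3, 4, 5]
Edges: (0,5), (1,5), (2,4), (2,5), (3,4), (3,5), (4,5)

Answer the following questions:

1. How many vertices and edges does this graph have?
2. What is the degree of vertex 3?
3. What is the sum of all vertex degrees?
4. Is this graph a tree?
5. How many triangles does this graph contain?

Count: 6 vertices, 7 edges.
Vertex 3 has neighbors [4, 5], degree = 2.
Handshaking lemma: 2 * 7 = 14.
A tree on 6 vertices has 5 edges. This graph has 7 edges (2 extra). Not a tree.
Number of triangles = 2.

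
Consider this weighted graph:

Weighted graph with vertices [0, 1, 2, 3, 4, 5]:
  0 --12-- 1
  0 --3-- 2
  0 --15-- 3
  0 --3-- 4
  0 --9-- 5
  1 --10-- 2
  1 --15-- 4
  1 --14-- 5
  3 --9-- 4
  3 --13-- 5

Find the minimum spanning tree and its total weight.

Applying Kruskal's algorithm (sort edges by weight, add if no cycle):
  Add (0,4) w=3
  Add (0,2) w=3
  Add (0,5) w=9
  Add (3,4) w=9
  Add (1,2) w=10
  Skip (0,1) w=12 (creates cycle)
  Skip (3,5) w=13 (creates cycle)
  Skip (1,5) w=14 (creates cycle)
  Skip (0,3) w=15 (creates cycle)
  Skip (1,4) w=15 (creates cycle)
MST weight = 34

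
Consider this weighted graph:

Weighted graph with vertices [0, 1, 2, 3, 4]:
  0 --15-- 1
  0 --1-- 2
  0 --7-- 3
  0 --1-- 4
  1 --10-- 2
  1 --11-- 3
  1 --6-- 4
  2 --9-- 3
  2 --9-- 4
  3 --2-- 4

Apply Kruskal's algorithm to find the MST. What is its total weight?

Applying Kruskal's algorithm (sort edges by weight, add if no cycle):
  Add (0,2) w=1
  Add (0,4) w=1
  Add (3,4) w=2
  Add (1,4) w=6
  Skip (0,3) w=7 (creates cycle)
  Skip (2,3) w=9 (creates cycle)
  Skip (2,4) w=9 (creates cycle)
  Skip (1,2) w=10 (creates cycle)
  Skip (1,3) w=11 (creates cycle)
  Skip (0,1) w=15 (creates cycle)
MST weight = 10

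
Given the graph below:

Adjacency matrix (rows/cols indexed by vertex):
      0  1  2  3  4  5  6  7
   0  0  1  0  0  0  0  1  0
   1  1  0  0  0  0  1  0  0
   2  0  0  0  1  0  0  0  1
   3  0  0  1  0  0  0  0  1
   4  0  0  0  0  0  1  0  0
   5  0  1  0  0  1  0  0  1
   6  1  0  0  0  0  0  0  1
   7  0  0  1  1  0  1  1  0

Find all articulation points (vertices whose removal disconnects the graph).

An articulation point is a vertex whose removal disconnects the graph.
Articulation points: [5, 7]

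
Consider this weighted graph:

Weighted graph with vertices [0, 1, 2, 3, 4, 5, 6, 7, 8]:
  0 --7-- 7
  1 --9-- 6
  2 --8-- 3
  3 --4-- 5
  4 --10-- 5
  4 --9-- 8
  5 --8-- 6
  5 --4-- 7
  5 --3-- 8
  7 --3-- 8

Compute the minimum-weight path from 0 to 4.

Using Dijkstra's algorithm from vertex 0:
Shortest path: 0 -> 7 -> 8 -> 4
Total weight: 7 + 3 + 9 = 19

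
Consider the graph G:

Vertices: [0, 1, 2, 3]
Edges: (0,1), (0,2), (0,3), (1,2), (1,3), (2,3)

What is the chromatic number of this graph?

The graph has a maximum clique of size 4 (lower bound on chromatic number).
A valid 4-coloring: {0: 0, 1: 1, 2: 2, 3: 3}.
Chromatic number = 4.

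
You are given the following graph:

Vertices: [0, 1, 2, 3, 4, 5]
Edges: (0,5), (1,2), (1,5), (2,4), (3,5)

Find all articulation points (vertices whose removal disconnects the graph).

An articulation point is a vertex whose removal disconnects the graph.
Articulation points: [1, 2, 5]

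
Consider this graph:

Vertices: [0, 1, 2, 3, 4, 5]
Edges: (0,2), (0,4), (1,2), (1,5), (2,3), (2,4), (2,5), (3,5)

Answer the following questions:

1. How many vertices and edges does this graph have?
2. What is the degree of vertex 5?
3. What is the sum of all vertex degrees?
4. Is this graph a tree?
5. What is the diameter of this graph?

Count: 6 vertices, 8 edges.
Vertex 5 has neighbors [1, 2, 3], degree = 3.
Handshaking lemma: 2 * 8 = 16.
A tree on 6 vertices has 5 edges. This graph has 8 edges (3 extra). Not a tree.
Diameter (longest shortest path) = 2.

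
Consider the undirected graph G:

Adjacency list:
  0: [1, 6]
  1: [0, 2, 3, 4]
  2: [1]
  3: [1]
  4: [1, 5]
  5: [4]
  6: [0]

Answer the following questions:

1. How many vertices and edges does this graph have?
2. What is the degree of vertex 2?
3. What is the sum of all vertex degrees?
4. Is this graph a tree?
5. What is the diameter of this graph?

Count: 7 vertices, 6 edges.
Vertex 2 has neighbors [1], degree = 1.
Handshaking lemma: 2 * 6 = 12.
A graph is a tree iff it is connected and has exactly n-1 edges. This graph is connected (all 7 vertices in one component) and has 7-1 = 6 edges. It is a tree.
Diameter (longest shortest path) = 4.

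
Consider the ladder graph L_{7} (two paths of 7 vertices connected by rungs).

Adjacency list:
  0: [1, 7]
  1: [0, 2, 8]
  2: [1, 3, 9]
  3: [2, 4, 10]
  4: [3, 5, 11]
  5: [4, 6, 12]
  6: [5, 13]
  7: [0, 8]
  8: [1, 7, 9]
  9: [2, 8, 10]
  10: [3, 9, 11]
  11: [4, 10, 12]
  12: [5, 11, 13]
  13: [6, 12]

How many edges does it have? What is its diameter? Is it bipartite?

Ladder graph L_{7}: 7 rungs + 2 * (7-1) path edges = 7 + 12 = 19 edges.
Diameter = 7.
Ladder graphs are bipartite (alternating coloring along each path).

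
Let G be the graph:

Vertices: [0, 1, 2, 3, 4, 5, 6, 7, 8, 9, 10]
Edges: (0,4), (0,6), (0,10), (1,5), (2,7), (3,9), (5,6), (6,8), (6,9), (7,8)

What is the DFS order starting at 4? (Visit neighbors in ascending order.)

DFS from vertex 4 (neighbors processed in ascending order):
Visit order: 4, 0, 6, 5, 1, 8, 7, 2, 9, 3, 10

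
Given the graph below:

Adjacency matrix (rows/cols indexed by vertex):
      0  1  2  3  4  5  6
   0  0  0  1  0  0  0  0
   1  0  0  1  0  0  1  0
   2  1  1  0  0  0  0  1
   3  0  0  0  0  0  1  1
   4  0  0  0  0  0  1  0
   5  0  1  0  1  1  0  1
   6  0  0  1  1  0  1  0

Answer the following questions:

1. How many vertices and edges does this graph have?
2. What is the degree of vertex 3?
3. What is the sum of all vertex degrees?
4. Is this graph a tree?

Count: 7 vertices, 8 edges.
Vertex 3 has neighbors [5, 6], degree = 2.
Handshaking lemma: 2 * 8 = 16.
A tree on 7 vertices has 6 edges. This graph has 8 edges (2 extra). Not a tree.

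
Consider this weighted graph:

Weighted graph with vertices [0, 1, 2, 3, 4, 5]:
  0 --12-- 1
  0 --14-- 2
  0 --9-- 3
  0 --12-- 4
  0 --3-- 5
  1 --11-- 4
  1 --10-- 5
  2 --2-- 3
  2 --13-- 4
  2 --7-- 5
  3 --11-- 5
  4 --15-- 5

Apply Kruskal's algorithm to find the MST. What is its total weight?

Applying Kruskal's algorithm (sort edges by weight, add if no cycle):
  Add (2,3) w=2
  Add (0,5) w=3
  Add (2,5) w=7
  Skip (0,3) w=9 (creates cycle)
  Add (1,5) w=10
  Add (1,4) w=11
  Skip (3,5) w=11 (creates cycle)
  Skip (0,4) w=12 (creates cycle)
  Skip (0,1) w=12 (creates cycle)
  Skip (2,4) w=13 (creates cycle)
  Skip (0,2) w=14 (creates cycle)
  Skip (4,5) w=15 (creates cycle)
MST weight = 33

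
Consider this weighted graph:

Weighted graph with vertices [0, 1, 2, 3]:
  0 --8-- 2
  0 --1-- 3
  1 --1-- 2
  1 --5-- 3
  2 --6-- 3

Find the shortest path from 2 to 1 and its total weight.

Using Dijkstra's algorithm from vertex 2:
Shortest path: 2 -> 1
Total weight: 1 = 1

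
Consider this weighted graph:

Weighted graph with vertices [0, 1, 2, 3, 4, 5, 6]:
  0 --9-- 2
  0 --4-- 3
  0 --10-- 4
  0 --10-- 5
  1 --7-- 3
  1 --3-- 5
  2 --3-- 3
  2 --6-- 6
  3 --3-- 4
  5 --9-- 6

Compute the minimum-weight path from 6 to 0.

Using Dijkstra's algorithm from vertex 6:
Shortest path: 6 -> 2 -> 3 -> 0
Total weight: 6 + 3 + 4 = 13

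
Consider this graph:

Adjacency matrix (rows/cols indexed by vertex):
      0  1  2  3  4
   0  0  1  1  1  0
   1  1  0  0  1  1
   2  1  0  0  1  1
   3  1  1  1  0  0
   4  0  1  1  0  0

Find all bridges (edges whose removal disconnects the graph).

No bridges found. The graph is 2-edge-connected (no single edge removal disconnects it).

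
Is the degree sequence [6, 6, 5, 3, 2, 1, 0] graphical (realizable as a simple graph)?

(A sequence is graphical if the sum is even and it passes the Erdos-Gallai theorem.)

Sum of degrees = 23. Sum is odd, so the sequence is NOT graphical.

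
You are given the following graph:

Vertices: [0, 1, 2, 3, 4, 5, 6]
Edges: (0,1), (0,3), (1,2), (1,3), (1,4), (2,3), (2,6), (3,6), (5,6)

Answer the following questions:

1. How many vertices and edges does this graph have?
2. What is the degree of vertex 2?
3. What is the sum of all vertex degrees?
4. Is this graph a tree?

Count: 7 vertices, 9 edges.
Vertex 2 has neighbors [1, 3, 6], degree = 3.
Handshaking lemma: 2 * 9 = 18.
A tree on 7 vertices has 6 edges. This graph has 9 edges (3 extra). Not a tree.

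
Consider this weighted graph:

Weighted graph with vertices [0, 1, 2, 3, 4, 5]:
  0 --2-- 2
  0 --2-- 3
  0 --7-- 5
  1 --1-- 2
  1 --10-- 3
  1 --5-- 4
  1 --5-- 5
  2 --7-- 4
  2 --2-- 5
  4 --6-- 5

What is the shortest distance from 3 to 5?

Using Dijkstra's algorithm from vertex 3:
Shortest path: 3 -> 0 -> 2 -> 5
Total weight: 2 + 2 + 2 = 6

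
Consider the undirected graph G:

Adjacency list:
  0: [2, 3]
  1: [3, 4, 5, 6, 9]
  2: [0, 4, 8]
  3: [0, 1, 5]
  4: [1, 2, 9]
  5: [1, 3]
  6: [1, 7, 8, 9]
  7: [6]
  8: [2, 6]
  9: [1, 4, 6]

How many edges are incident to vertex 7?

Vertex 7 has neighbors [6], so deg(7) = 1.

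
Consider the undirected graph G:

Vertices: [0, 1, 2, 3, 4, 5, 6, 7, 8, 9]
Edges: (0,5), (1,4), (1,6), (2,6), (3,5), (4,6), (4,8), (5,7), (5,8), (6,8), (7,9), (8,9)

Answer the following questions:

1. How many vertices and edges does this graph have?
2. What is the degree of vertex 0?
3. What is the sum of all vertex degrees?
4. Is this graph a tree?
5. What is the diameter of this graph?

Count: 10 vertices, 12 edges.
Vertex 0 has neighbors [5], degree = 1.
Handshaking lemma: 2 * 12 = 24.
A tree on 10 vertices has 9 edges. This graph has 12 edges (3 extra). Not a tree.
Diameter (longest shortest path) = 4.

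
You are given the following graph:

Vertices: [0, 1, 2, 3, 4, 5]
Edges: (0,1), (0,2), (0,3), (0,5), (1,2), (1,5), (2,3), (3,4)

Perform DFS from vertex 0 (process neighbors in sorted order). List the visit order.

DFS from vertex 0 (neighbors processed in ascending order):
Visit order: 0, 1, 2, 3, 4, 5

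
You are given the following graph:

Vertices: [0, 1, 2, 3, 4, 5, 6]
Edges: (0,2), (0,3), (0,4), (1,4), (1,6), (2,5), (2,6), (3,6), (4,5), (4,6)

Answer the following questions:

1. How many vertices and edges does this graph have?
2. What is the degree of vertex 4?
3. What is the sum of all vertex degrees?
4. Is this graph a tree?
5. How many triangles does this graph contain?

Count: 7 vertices, 10 edges.
Vertex 4 has neighbors [0, 1, 5, 6], degree = 4.
Handshaking lemma: 2 * 10 = 20.
A tree on 7 vertices has 6 edges. This graph has 10 edges (4 extra). Not a tree.
Number of triangles = 1.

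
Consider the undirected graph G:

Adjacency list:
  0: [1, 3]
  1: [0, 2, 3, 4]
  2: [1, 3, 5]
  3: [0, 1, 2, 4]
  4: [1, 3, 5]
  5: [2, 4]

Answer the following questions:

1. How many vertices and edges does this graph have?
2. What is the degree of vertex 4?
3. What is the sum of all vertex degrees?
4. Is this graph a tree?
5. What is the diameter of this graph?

Count: 6 vertices, 9 edges.
Vertex 4 has neighbors [1, 3, 5], degree = 3.
Handshaking lemma: 2 * 9 = 18.
A tree on 6 vertices has 5 edges. This graph has 9 edges (4 extra). Not a tree.
Diameter (longest shortest path) = 3.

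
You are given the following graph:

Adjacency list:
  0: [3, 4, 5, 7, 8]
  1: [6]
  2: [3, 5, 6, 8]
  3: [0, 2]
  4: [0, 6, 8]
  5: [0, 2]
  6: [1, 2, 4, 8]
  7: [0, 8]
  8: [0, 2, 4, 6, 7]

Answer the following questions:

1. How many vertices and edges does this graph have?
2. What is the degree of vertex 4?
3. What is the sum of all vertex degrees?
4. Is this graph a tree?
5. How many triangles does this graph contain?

Count: 9 vertices, 14 edges.
Vertex 4 has neighbors [0, 6, 8], degree = 3.
Handshaking lemma: 2 * 14 = 28.
A tree on 9 vertices has 8 edges. This graph has 14 edges (6 extra). Not a tree.
Number of triangles = 4.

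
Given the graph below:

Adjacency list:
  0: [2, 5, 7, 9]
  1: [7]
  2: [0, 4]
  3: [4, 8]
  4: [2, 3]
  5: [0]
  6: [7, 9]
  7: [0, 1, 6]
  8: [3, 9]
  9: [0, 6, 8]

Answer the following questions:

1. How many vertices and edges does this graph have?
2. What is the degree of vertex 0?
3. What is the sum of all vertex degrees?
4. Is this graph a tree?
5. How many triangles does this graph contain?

Count: 10 vertices, 11 edges.
Vertex 0 has neighbors [2, 5, 7, 9], degree = 4.
Handshaking lemma: 2 * 11 = 22.
A tree on 10 vertices has 9 edges. This graph has 11 edges (2 extra). Not a tree.
Number of triangles = 0.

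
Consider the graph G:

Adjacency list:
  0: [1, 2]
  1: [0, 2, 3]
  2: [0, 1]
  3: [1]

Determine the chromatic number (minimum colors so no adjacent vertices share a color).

The graph has a maximum clique of size 3 (lower bound on chromatic number).
A valid 3-coloring: {0: 1, 1: 0, 2: 2, 3: 1}.
Chromatic number = 3.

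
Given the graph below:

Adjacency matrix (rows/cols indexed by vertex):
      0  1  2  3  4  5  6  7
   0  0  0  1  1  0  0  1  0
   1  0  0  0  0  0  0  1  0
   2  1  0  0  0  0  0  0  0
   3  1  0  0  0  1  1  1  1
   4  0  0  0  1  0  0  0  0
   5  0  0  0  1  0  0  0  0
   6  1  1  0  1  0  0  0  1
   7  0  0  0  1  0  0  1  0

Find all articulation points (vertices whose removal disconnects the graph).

An articulation point is a vertex whose removal disconnects the graph.
Articulation points: [0, 3, 6]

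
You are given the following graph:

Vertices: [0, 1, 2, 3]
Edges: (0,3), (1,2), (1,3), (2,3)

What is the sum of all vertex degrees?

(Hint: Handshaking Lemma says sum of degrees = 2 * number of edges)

Count edges: 4 edges.
By Handshaking Lemma: sum of degrees = 2 * 4 = 8.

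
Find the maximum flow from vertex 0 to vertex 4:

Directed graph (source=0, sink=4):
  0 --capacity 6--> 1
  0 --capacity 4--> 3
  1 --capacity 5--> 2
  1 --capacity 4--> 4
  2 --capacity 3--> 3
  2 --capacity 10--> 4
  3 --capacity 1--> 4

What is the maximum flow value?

Computing max flow:
  Flow on (0->1): 6/6
  Flow on (0->3): 1/4
  Flow on (1->2): 2/5
  Flow on (1->4): 4/4
  Flow on (2->4): 2/10
  Flow on (3->4): 1/1
Maximum flow = 7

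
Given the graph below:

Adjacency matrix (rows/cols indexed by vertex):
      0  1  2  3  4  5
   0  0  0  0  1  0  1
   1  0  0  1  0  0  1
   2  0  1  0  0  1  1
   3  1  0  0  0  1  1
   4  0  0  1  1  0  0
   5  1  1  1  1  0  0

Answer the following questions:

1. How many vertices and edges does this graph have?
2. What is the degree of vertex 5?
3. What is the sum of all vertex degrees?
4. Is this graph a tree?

Count: 6 vertices, 8 edges.
Vertex 5 has neighbors [0, 1, 2, 3], degree = 4.
Handshaking lemma: 2 * 8 = 16.
A tree on 6 vertices has 5 edges. This graph has 8 edges (3 extra). Not a tree.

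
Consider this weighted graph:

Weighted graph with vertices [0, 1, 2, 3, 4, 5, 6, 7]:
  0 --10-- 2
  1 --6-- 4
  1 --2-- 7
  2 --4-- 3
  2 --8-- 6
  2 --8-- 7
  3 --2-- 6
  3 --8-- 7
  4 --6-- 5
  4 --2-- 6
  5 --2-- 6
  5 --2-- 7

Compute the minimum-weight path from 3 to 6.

Using Dijkstra's algorithm from vertex 3:
Shortest path: 3 -> 6
Total weight: 2 = 2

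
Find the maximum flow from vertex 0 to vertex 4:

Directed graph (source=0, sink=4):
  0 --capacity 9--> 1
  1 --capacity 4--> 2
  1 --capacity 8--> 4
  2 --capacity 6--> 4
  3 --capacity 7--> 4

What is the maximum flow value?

Computing max flow:
  Flow on (0->1): 9/9
  Flow on (1->2): 1/4
  Flow on (1->4): 8/8
  Flow on (2->4): 1/6
Maximum flow = 9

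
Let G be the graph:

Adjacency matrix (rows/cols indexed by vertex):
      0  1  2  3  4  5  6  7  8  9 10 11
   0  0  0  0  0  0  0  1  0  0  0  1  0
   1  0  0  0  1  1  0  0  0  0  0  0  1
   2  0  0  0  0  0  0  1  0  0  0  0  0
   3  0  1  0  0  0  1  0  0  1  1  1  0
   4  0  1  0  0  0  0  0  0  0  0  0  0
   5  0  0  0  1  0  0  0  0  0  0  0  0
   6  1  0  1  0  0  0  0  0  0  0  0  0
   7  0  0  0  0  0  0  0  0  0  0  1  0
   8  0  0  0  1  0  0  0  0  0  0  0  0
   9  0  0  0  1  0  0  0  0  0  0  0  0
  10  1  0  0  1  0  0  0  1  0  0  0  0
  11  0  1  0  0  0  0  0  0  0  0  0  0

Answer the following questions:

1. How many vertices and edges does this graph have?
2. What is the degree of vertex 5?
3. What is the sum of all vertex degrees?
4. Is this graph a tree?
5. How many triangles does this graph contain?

Count: 12 vertices, 11 edges.
Vertex 5 has neighbors [3], degree = 1.
Handshaking lemma: 2 * 11 = 22.
A graph is a tree iff it is connected and has exactly n-1 edges. This graph is connected (all 12 vertices in one component) and has 12-1 = 11 edges. It is a tree.
Number of triangles = 0.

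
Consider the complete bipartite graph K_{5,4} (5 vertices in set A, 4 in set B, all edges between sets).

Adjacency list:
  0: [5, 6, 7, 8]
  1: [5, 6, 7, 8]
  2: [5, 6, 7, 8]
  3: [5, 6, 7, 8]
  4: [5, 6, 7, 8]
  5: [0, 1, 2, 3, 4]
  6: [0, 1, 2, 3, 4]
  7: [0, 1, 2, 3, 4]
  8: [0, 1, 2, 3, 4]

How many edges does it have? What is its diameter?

K_{5,4} has 5 * 4 = 20 edges.
Any vertex reaches any opposite-side vertex in 1 step; same-side vertices reach in 2 steps via any opposite-side vertex.
Diameter = 2.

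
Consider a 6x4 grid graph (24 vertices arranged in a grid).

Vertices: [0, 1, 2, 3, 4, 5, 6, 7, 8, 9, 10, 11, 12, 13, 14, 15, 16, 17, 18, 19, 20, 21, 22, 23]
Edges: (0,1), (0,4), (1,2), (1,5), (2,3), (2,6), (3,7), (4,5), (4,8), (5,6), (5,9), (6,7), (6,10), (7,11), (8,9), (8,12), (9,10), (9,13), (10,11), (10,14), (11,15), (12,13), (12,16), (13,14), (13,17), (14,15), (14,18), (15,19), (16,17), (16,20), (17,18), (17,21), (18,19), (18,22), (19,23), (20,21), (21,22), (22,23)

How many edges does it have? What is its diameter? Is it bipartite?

A 6x4 grid has 20 vertical edges and 18 horizontal edges.
Total edges = 20 + 18 = 38.
Diameter = (6-1) + (4-1) = 8 (corner to opposite corner).
Grid graphs are bipartite (checkerboard coloring).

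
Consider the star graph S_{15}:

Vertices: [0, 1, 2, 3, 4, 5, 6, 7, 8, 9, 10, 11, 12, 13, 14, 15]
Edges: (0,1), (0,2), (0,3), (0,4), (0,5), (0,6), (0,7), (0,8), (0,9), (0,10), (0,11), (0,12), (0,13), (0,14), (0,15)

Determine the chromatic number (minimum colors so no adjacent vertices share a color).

S_{15} has one hub adjacent to 15 leaves; leaves are pairwise non-adjacent.
Color the hub 0 and every leaf 1.
Chromatic number = 2.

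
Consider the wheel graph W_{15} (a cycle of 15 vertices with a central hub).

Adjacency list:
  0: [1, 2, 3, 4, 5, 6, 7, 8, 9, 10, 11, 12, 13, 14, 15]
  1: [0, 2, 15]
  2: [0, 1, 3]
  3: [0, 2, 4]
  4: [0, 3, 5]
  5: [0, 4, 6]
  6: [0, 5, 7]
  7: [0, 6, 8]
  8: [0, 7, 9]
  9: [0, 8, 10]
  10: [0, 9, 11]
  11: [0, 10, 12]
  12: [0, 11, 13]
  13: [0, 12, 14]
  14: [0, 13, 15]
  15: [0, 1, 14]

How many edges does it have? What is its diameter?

Wheel graph W_{15}: 15 cycle edges + 15 spoke edges = 30 edges.
The hub is distance 1 from all cycle vertices. Max distance between cycle vertices through hub is 2.
Diameter = 2.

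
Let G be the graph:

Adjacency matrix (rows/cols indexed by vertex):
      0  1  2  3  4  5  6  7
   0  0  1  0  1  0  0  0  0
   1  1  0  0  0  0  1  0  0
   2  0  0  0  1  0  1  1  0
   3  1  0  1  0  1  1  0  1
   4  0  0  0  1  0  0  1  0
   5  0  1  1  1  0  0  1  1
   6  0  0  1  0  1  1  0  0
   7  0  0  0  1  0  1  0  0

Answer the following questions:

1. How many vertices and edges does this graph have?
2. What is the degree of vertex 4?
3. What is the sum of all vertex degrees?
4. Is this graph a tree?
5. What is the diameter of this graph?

Count: 8 vertices, 12 edges.
Vertex 4 has neighbors [3, 6], degree = 2.
Handshaking lemma: 2 * 12 = 24.
A tree on 8 vertices has 7 edges. This graph has 12 edges (5 extra). Not a tree.
Diameter (longest shortest path) = 3.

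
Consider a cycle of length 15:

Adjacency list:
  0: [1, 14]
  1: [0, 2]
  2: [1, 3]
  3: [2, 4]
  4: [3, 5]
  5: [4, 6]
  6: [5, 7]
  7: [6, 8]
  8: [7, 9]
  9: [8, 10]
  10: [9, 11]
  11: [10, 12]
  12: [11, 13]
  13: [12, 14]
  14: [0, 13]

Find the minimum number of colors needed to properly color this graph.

This is an odd cycle (C_15). Odd cycles are not bipartite (any 2-coloring forces two adjacent vertices to match), and 3 colors suffice.
Chromatic number = 3.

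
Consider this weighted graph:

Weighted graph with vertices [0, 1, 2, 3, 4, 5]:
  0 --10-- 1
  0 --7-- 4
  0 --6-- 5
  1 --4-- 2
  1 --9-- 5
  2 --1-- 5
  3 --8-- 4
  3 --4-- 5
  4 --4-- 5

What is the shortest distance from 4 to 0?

Using Dijkstra's algorithm from vertex 4:
Shortest path: 4 -> 0
Total weight: 7 = 7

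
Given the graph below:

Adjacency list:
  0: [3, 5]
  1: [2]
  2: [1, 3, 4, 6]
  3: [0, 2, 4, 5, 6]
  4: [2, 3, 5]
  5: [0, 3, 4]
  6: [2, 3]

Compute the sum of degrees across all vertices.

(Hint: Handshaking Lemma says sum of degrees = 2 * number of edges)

Count edges: 10 edges.
By Handshaking Lemma: sum of degrees = 2 * 10 = 20.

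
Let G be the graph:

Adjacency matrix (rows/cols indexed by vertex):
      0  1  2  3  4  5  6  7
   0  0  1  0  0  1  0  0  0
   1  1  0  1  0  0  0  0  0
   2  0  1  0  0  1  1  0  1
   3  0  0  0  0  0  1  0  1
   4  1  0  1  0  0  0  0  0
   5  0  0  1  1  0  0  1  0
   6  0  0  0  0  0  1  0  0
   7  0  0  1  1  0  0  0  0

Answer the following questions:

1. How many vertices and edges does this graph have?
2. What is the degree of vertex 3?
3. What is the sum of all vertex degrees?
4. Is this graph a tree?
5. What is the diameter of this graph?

Count: 8 vertices, 9 edges.
Vertex 3 has neighbors [5, 7], degree = 2.
Handshaking lemma: 2 * 9 = 18.
A tree on 8 vertices has 7 edges. This graph has 9 edges (2 extra). Not a tree.
Diameter (longest shortest path) = 4.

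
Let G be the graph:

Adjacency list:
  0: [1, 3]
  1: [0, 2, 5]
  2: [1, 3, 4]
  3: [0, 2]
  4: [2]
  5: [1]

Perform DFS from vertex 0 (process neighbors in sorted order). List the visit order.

DFS from vertex 0 (neighbors processed in ascending order):
Visit order: 0, 1, 2, 3, 4, 5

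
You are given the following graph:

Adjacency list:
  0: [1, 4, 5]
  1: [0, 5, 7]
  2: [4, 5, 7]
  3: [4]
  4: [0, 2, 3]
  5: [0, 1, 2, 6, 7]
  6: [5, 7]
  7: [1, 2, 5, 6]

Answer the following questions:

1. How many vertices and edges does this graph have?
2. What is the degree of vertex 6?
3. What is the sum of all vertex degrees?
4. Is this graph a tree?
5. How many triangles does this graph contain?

Count: 8 vertices, 12 edges.
Vertex 6 has neighbors [5, 7], degree = 2.
Handshaking lemma: 2 * 12 = 24.
A tree on 8 vertices has 7 edges. This graph has 12 edges (5 extra). Not a tree.
Number of triangles = 4.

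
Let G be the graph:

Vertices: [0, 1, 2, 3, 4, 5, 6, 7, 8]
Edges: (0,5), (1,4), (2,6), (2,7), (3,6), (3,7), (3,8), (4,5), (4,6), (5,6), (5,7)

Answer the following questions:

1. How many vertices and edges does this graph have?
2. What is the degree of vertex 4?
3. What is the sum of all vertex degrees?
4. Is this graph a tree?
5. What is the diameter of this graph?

Count: 9 vertices, 11 edges.
Vertex 4 has neighbors [1, 5, 6], degree = 3.
Handshaking lemma: 2 * 11 = 22.
A tree on 9 vertices has 8 edges. This graph has 11 edges (3 extra). Not a tree.
Diameter (longest shortest path) = 4.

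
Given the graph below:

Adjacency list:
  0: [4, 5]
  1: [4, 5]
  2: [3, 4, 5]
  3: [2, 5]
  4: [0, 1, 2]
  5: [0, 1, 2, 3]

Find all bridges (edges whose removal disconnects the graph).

No bridges found. The graph is 2-edge-connected (no single edge removal disconnects it).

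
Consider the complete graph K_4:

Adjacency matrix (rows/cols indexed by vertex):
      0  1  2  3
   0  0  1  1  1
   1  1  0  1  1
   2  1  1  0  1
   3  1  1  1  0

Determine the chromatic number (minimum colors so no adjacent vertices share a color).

In K_4, every vertex is adjacent to every other vertex.
Each vertex needs a unique color.
Chromatic number = 4.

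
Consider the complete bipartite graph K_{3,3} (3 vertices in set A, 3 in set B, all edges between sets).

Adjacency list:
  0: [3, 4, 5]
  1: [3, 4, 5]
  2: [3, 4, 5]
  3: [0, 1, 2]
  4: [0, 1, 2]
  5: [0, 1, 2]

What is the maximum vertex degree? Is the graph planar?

Set-A vertices have degree 3; set-B vertices have degree 3. Maximum degree = max(3,3) = 3.
K_{3,3} contains K_{3,3} as a subgraph (since both sides have >= 3 vertices); by Kuratowski's theorem it is not planar.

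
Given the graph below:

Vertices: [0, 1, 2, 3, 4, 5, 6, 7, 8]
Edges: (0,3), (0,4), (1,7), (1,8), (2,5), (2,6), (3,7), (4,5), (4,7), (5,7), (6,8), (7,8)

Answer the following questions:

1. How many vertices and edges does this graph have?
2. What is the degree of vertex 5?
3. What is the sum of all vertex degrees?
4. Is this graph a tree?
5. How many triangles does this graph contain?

Count: 9 vertices, 12 edges.
Vertex 5 has neighbors [2, 4, 7], degree = 3.
Handshaking lemma: 2 * 12 = 24.
A tree on 9 vertices has 8 edges. This graph has 12 edges (4 extra). Not a tree.
Number of triangles = 2.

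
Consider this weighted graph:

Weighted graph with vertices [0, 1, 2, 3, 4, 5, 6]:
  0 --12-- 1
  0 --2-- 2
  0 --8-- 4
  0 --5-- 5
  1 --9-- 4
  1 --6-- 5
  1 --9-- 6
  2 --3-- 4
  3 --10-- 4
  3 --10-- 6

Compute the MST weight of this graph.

Applying Kruskal's algorithm (sort edges by weight, add if no cycle):
  Add (0,2) w=2
  Add (2,4) w=3
  Add (0,5) w=5
  Add (1,5) w=6
  Skip (0,4) w=8 (creates cycle)
  Add (1,6) w=9
  Skip (1,4) w=9 (creates cycle)
  Add (3,6) w=10
  Skip (3,4) w=10 (creates cycle)
  Skip (0,1) w=12 (creates cycle)
MST weight = 35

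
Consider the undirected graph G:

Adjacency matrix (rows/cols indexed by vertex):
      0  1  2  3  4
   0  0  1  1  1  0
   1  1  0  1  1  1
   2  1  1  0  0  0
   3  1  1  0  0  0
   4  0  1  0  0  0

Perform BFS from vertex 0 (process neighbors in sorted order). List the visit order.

BFS from vertex 0 (neighbors processed in ascending order):
Visit order: 0, 1, 2, 3, 4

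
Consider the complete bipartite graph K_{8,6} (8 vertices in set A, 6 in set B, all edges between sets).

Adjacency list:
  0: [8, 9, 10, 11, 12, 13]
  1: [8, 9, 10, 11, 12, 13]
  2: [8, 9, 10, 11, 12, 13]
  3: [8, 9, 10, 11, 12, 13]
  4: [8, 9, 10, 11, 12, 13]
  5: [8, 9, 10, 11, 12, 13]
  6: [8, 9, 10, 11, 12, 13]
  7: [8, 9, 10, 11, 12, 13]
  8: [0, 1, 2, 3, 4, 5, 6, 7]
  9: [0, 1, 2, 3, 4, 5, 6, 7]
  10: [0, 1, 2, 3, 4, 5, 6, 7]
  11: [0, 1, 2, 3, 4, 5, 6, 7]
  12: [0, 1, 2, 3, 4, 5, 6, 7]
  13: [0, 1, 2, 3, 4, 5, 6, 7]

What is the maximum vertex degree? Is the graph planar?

Set-A vertices have degree 6; set-B vertices have degree 8. Maximum degree = max(8,6) = 8.
K_{8,6} contains K_{3,3} as a subgraph (since both sides have >= 3 vertices); by Kuratowski's theorem it is not planar.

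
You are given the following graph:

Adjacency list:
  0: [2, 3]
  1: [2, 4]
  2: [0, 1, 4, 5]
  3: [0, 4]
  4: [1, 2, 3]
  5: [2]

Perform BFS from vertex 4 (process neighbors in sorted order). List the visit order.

BFS from vertex 4 (neighbors processed in ascending order):
Visit order: 4, 1, 2, 3, 0, 5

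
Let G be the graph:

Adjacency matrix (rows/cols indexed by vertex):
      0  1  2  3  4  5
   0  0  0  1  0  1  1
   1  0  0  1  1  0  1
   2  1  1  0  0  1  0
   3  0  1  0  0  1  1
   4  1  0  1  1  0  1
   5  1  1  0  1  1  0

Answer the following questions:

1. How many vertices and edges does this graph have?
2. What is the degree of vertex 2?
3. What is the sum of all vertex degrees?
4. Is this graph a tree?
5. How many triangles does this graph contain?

Count: 6 vertices, 10 edges.
Vertex 2 has neighbors [0, 1, 4], degree = 3.
Handshaking lemma: 2 * 10 = 20.
A tree on 6 vertices has 5 edges. This graph has 10 edges (5 extra). Not a tree.
Number of triangles = 4.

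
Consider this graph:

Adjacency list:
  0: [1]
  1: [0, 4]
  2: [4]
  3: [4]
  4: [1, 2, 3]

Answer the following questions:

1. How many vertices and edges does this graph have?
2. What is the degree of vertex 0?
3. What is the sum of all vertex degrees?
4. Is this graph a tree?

Count: 5 vertices, 4 edges.
Vertex 0 has neighbors [1], degree = 1.
Handshaking lemma: 2 * 4 = 8.
A graph is a tree iff it is connected and has exactly n-1 edges. This graph is connected (all 5 vertices in one component) and has 5-1 = 4 edges. It is a tree.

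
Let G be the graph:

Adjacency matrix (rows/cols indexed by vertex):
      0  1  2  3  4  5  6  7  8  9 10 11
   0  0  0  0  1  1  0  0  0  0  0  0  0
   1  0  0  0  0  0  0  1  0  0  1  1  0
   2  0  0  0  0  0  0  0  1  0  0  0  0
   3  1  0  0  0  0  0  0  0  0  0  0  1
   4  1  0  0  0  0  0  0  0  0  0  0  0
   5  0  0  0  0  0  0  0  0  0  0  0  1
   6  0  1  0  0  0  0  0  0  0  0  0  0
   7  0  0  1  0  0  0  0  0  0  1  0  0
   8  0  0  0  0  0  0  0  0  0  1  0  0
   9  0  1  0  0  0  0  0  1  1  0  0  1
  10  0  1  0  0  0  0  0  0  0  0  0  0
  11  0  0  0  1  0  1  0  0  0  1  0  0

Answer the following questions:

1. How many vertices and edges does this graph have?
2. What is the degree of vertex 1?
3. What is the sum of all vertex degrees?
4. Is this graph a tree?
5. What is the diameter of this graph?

Count: 12 vertices, 11 edges.
Vertex 1 has neighbors [6, 9, 10], degree = 3.
Handshaking lemma: 2 * 11 = 22.
A graph is a tree iff it is connected and has exactly n-1 edges. This graph is connected (all 12 vertices in one component) and has 12-1 = 11 edges. It is a tree.
Diameter (longest shortest path) = 6.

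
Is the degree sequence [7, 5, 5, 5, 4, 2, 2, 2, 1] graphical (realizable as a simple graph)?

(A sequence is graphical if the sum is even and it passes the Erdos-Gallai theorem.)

Sum of degrees = 33. Sum is odd, so the sequence is NOT graphical.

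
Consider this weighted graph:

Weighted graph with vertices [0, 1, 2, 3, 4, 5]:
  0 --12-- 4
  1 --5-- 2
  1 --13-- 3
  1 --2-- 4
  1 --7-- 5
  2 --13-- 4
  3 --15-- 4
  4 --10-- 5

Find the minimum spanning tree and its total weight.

Applying Kruskal's algorithm (sort edges by weight, add if no cycle):
  Add (1,4) w=2
  Add (1,2) w=5
  Add (1,5) w=7
  Skip (4,5) w=10 (creates cycle)
  Add (0,4) w=12
  Add (1,3) w=13
  Skip (2,4) w=13 (creates cycle)
  Skip (3,4) w=15 (creates cycle)
MST weight = 39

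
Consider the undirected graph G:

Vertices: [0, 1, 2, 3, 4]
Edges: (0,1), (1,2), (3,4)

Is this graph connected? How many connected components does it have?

Checking connectivity: the graph has 2 connected component(s).
Components: [[0, 1, 2], [3, 4]]. The graph is NOT connected.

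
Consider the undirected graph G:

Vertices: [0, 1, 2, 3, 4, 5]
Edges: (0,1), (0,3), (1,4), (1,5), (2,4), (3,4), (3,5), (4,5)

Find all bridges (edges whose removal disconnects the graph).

A bridge is an edge whose removal increases the number of connected components.
Bridges found: (2,4)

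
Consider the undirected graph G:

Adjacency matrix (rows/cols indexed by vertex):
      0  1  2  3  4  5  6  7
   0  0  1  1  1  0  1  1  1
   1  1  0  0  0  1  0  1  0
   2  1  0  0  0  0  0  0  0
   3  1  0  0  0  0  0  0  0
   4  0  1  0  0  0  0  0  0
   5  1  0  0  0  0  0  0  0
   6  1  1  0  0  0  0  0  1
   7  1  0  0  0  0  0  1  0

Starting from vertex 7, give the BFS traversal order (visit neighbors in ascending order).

BFS from vertex 7 (neighbors processed in ascending order):
Visit order: 7, 0, 6, 1, 2, 3, 5, 4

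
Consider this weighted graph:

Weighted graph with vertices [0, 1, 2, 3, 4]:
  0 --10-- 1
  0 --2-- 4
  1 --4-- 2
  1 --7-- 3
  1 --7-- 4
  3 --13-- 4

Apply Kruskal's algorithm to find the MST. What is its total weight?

Applying Kruskal's algorithm (sort edges by weight, add if no cycle):
  Add (0,4) w=2
  Add (1,2) w=4
  Add (1,3) w=7
  Add (1,4) w=7
  Skip (0,1) w=10 (creates cycle)
  Skip (3,4) w=13 (creates cycle)
MST weight = 20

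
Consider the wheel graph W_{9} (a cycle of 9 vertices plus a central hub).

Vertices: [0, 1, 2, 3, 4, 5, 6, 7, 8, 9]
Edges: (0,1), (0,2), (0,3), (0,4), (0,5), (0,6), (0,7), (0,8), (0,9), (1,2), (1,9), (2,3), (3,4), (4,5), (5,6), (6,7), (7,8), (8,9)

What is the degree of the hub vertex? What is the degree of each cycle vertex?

The hub connects to all 9 cycle vertices, so deg(hub) = 9.
Each cycle vertex connects to 2 neighbors on the cycle plus the hub, so deg(cycle vertex) = 3.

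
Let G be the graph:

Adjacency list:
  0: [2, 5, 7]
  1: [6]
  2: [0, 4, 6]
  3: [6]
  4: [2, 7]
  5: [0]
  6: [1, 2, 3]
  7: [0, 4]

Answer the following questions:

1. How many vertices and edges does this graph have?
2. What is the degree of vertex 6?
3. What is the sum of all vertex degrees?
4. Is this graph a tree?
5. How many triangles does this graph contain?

Count: 8 vertices, 8 edges.
Vertex 6 has neighbors [1, 2, 3], degree = 3.
Handshaking lemma: 2 * 8 = 16.
A tree on 8 vertices has 7 edges. This graph has 8 edges (1 extra). Not a tree.
Number of triangles = 0.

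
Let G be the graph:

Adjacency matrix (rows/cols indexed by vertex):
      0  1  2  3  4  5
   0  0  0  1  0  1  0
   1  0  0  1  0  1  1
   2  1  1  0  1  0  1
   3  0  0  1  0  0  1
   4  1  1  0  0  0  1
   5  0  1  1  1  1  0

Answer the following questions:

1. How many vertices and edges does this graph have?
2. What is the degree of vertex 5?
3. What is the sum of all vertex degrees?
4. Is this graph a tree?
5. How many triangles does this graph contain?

Count: 6 vertices, 9 edges.
Vertex 5 has neighbors [1, 2, 3, 4], degree = 4.
Handshaking lemma: 2 * 9 = 18.
A tree on 6 vertices has 5 edges. This graph has 9 edges (4 extra). Not a tree.
Number of triangles = 3.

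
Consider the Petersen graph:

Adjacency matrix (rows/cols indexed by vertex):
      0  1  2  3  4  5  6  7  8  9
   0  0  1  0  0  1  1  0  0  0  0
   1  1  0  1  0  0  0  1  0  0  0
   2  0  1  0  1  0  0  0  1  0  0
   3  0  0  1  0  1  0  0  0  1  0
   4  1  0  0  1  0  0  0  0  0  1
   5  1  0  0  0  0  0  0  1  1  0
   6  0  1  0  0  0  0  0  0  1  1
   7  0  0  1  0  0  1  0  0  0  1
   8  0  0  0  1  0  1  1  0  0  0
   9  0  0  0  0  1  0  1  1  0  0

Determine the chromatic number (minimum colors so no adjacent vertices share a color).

The Petersen graph contains odd cycles (e.g. the outer 5-cycle), so chi >= 3.
A proper 3-coloring exists (it is a well-known 3-chromatic graph).
Chromatic number = 3.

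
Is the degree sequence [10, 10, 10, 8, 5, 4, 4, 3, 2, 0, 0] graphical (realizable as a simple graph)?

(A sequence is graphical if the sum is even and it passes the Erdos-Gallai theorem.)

Sum of degrees = 56. Sum is even but fails Erdos-Gallai. The sequence is NOT graphical.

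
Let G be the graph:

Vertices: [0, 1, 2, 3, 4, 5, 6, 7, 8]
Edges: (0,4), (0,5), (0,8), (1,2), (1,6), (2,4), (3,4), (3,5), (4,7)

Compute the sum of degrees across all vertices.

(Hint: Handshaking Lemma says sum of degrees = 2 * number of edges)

Count edges: 9 edges.
By Handshaking Lemma: sum of degrees = 2 * 9 = 18.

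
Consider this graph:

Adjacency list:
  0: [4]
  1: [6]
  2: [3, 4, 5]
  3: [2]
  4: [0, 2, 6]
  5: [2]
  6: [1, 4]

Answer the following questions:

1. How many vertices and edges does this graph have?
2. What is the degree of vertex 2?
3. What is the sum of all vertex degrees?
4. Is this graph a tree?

Count: 7 vertices, 6 edges.
Vertex 2 has neighbors [3, 4, 5], degree = 3.
Handshaking lemma: 2 * 6 = 12.
A graph is a tree iff it is connected and has exactly n-1 edges. This graph is connected (all 7 vertices in one component) and has 7-1 = 6 edges. It is a tree.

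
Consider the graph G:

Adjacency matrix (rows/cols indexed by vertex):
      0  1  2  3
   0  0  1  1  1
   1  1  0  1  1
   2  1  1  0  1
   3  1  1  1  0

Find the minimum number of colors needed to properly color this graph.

The graph has a maximum clique of size 4 (lower bound on chromatic number).
A valid 4-coloring: {0: 0, 1: 1, 2: 2, 3: 3}.
Chromatic number = 4.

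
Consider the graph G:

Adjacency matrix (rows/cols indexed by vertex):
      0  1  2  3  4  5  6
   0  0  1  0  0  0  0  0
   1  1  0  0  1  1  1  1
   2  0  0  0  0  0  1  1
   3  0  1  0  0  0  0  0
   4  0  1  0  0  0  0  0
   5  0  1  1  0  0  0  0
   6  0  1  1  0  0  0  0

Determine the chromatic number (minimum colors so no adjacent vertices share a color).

The graph has a maximum clique of size 2 (lower bound on chromatic number).
A valid 2-coloring: {0: 1, 1: 0, 2: 0, 3: 1, 4: 1, 5: 1, 6: 1}.
Chromatic number = 2.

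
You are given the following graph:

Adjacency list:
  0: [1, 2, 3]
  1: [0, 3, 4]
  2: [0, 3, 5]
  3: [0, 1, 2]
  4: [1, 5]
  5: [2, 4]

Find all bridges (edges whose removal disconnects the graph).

No bridges found. The graph is 2-edge-connected (no single edge removal disconnects it).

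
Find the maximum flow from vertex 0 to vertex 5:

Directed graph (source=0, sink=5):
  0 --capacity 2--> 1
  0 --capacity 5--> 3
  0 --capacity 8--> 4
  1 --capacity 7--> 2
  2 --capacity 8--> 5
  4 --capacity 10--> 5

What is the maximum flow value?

Computing max flow:
  Flow on (0->1): 2/2
  Flow on (0->4): 8/8
  Flow on (1->2): 2/7
  Flow on (2->5): 2/8
  Flow on (4->5): 8/10
Maximum flow = 10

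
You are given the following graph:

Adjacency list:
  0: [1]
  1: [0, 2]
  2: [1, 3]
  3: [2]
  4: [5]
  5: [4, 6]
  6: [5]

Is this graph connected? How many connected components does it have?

Checking connectivity: the graph has 2 connected component(s).
Components: [[0, 1, 2, 3], [4, 5, 6]]. The graph is NOT connected.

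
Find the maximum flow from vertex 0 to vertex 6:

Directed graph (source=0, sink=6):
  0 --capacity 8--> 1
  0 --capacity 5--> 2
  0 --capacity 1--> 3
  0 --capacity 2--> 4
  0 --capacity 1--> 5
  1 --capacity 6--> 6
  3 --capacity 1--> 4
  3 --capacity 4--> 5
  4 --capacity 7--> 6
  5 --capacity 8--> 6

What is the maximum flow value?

Computing max flow:
  Flow on (0->1): 6/8
  Flow on (0->3): 1/1
  Flow on (0->4): 2/2
  Flow on (0->5): 1/1
  Flow on (1->6): 6/6
  Flow on (3->4): 1/1
  Flow on (4->6): 3/7
  Flow on (5->6): 1/8
Maximum flow = 10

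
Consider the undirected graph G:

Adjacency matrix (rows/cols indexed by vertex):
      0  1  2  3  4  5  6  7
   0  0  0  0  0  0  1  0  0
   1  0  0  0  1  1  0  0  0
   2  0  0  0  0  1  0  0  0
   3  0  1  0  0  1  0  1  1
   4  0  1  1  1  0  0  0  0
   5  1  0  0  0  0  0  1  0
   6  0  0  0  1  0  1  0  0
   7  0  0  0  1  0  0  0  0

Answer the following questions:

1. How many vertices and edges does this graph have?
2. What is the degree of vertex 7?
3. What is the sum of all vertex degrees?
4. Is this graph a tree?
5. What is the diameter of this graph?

Count: 8 vertices, 8 edges.
Vertex 7 has neighbors [3], degree = 1.
Handshaking lemma: 2 * 8 = 16.
A tree on 8 vertices has 7 edges. This graph has 8 edges (1 extra). Not a tree.
Diameter (longest shortest path) = 5.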